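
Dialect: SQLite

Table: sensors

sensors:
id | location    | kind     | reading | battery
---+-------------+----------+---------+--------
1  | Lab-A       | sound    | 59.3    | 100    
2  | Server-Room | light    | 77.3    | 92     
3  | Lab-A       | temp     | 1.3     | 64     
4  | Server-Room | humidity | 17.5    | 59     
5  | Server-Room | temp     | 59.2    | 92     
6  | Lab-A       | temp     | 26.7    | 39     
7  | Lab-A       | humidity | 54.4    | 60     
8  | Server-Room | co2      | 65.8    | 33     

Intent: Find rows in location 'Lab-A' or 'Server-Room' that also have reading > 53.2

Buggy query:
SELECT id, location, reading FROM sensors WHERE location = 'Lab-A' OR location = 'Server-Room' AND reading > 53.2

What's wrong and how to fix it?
Bug: AND binds tighter than OR, so this parses as location = 'Lab-A' OR (location = 'Server-Room' AND reading > 53.2)

Fix: Add parentheses around the OR so the AND applies to both alternatives

Corrected query:
SELECT id, location, reading FROM sensors WHERE (location = 'Lab-A' OR location = 'Server-Room') AND reading > 53.2

Result:
id | location    | reading
---+-------------+--------
1  | Lab-A       | 59.3   
2  | Server-Room | 77.3   
5  | Server-Room | 59.2   
7  | Lab-A       | 54.4   
8  | Server-Room | 65.8   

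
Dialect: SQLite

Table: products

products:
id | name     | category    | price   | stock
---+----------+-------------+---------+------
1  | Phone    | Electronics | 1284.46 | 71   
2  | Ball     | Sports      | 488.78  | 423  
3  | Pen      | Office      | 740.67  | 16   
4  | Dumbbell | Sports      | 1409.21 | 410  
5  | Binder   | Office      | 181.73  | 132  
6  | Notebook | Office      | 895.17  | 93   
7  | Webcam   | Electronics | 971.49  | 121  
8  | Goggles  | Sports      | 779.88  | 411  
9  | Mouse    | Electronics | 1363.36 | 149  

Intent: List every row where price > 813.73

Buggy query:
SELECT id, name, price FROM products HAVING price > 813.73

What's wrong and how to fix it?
Bug: This is a non-aggregate query (no GROUP BY, no aggregates), so in SQLite the HAVING clause is invalid here; a row-level condition belongs in WHERE

Fix: Replace HAVING with WHERE since the condition applies to individual rows

Corrected query:
SELECT id, name, price FROM products WHERE price > 813.73

Result:
id | name     | price  
---+----------+--------
1  | Phone    | 1284.46
4  | Dumbbell | 1409.21
6  | Notebook | 895.17 
7  | Webcam   | 971.49 
9  | Mouse    | 1363.36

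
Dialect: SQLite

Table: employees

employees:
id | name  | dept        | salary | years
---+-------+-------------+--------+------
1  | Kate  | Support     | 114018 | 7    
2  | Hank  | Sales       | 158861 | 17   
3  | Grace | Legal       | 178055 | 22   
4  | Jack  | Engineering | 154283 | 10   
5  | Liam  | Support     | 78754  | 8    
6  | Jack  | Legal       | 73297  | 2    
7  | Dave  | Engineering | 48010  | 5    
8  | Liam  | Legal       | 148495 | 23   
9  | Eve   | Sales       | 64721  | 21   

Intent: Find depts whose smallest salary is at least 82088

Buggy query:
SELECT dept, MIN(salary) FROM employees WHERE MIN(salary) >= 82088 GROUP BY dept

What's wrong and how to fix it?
Bug: Aggregates like MIN are computed per group after WHERE runs

Fix: Replace WHERE with HAVING after the GROUP BY

Corrected query:
SELECT dept, MIN(salary) FROM employees GROUP BY dept HAVING MIN(salary) >= 82088

Result:
(no rows)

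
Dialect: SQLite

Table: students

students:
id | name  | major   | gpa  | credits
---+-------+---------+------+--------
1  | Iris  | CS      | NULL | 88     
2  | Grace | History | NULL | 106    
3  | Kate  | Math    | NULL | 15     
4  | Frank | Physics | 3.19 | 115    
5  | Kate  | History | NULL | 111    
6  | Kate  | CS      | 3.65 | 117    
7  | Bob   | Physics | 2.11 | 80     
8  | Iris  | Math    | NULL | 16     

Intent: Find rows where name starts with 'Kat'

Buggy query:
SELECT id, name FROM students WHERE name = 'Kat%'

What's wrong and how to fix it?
Bug: '=' compares the literal string including the % character; pattern matching needs LIKE

Fix: Replace '=' with LIKE so 'Kat%' is treated as a pattern

Corrected query:
SELECT id, name FROM students WHERE name LIKE 'Kat%'

Result:
id | name
---+-----
3  | Kate
5  | Kate
6  | Kate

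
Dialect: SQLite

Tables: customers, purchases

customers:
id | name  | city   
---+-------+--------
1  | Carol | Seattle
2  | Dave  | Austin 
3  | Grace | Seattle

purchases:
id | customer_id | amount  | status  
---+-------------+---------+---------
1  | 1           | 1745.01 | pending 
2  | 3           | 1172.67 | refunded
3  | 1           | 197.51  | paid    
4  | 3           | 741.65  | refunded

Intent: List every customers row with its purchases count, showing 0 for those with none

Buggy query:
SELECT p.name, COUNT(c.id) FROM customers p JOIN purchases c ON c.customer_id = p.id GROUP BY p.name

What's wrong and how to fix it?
Bug: An inner join excludes parents with zero children

Fix: Switch to LEFT JOIN to retain unmatched parent rows

Corrected query:
SELECT p.name, COUNT(c.id) FROM customers p LEFT JOIN purchases c ON c.customer_id = p.id GROUP BY p.name

Result:
name  | COUNT(c.id)
------+------------
Carol | 2          
Dave  | 0          
Grace | 2          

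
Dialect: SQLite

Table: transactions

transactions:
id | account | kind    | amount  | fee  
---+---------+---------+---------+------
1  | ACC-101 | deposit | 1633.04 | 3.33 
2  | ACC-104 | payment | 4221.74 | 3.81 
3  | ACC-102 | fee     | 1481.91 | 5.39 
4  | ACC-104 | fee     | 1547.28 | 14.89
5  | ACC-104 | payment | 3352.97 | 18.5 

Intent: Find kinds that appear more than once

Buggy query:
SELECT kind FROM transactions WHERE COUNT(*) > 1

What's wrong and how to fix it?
Bug: WHERE can't reference COUNT(*); aggregates are computed after WHERE

Fix: Group first, then use HAVING for the count condition

Corrected query:
SELECT kind FROM transactions GROUP BY kind HAVING COUNT(*) > 1

Result:
kind   
-------
fee    
payment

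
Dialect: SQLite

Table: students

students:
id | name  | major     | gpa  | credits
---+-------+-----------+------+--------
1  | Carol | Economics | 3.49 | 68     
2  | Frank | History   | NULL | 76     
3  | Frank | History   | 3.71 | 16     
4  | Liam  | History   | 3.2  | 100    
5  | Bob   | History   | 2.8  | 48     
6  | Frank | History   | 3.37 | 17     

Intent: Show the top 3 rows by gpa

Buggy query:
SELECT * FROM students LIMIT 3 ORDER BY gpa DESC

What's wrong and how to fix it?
Bug: ORDER BY cannot follow LIMIT; LIMIT is the final clause

Fix: Swap the clauses: ORDER BY first, then LIMIT

Corrected query:
SELECT * FROM students ORDER BY gpa DESC LIMIT 3

Result:
id | name  | major     | gpa  | credits
---+-------+-----------+------+--------
3  | Frank | History   | 3.71 | 16     
1  | Carol | Economics | 3.49 | 68     
6  | Frank | History   | 3.37 | 17     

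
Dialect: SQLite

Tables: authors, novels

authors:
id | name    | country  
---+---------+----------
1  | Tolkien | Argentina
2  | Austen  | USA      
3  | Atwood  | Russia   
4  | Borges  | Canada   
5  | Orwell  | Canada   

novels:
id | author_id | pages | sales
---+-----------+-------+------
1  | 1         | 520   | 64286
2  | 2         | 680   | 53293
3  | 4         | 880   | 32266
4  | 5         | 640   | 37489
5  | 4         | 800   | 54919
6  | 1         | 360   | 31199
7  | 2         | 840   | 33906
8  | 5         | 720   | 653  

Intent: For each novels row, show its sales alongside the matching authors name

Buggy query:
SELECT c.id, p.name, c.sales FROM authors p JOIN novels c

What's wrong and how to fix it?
Bug: JOIN with no ON clause produces a cartesian product; every novels row pairs with every authors row

Fix: Specify the join condition linking the foreign key to the parent id

Corrected query:
SELECT c.id, p.name, c.sales FROM authors p JOIN novels c ON c.author_id = p.id

Result:
id | name    | sales
---+---------+------
1  | Tolkien | 64286
2  | Austen  | 53293
3  | Borges  | 32266
4  | Orwell  | 37489
5  | Borges  | 54919
6  | Tolkien | 31199
7  | Austen  | 33906
8  | Orwell  | 653  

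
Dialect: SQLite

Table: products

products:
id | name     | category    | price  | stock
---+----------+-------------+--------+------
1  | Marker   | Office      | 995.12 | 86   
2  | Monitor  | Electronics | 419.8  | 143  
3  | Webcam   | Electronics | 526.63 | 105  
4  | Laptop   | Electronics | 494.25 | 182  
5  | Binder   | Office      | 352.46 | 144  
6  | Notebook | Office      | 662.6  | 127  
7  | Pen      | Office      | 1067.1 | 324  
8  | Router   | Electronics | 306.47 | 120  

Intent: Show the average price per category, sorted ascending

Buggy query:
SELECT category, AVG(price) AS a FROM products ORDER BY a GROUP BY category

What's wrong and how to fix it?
Bug: GROUP BY must precede ORDER BY

Fix: Reorder: SELECT … FROM … GROUP BY … ORDER BY …

Corrected query:
SELECT category, AVG(price) AS a FROM products GROUP BY category ORDER BY a

Result:
category    | a       
------------+---------
Electronics | 436.7875
Office      | 769.32  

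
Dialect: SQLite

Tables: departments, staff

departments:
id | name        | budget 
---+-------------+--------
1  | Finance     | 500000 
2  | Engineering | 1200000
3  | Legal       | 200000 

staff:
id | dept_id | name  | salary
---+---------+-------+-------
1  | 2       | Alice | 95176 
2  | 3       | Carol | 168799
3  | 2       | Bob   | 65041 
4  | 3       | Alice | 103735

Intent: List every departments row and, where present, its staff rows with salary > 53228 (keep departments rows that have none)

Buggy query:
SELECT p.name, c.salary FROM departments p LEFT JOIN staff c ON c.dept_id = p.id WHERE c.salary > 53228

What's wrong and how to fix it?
Bug: Filtering c.salary in WHERE discards the NULL rows produced by LEFT JOIN, turning it into an inner join

Fix: Put 'c.salary > 53228' in the JOIN's ON clause instead of WHERE

Corrected query:
SELECT p.name, c.salary FROM departments p LEFT JOIN staff c ON c.dept_id = p.id AND c.salary > 53228

Result:
name        | salary
------------+-------
Finance     | NULL  
Engineering | 65041 
Engineering | 95176 
Legal       | 103735
Legal       | 168799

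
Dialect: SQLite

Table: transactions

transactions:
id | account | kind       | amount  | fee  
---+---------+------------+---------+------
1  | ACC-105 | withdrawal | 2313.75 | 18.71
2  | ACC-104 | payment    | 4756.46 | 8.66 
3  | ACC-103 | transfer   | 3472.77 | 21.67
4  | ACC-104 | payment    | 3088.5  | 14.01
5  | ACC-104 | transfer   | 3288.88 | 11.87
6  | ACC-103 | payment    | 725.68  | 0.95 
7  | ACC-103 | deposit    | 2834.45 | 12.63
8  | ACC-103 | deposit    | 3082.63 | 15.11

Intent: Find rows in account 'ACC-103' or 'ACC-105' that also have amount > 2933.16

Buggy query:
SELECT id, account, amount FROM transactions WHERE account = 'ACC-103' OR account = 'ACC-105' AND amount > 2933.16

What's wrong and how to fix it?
Bug: Without parentheses, AND is evaluated before OR, so the amount filter only applies to the 'ACC-105' branch

Fix: Add parentheses around the OR so the AND applies to both alternatives

Corrected query:
SELECT id, account, amount FROM transactions WHERE (account = 'ACC-103' OR account = 'ACC-105') AND amount > 2933.16

Result:
id | account | amount 
---+---------+--------
3  | ACC-103 | 3472.77
8  | ACC-103 | 3082.63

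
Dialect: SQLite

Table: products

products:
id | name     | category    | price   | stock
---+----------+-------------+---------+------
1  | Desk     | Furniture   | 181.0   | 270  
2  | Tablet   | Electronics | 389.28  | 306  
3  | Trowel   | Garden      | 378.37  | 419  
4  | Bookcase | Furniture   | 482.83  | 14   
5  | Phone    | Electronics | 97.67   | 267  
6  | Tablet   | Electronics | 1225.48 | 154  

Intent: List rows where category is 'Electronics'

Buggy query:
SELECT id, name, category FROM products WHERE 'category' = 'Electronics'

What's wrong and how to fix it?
Bug: Single quotes denote string literals in SQL; the column name is being compared as a constant string

Fix: Remove the quotes around the column name (or use double quotes for an identifier)

Corrected query:
SELECT id, name, category FROM products WHERE category = 'Electronics'

Result:
id | name   | category   
---+--------+------------
2  | Tablet | Electronics
5  | Phone  | Electronics
6  | Tablet | Electronics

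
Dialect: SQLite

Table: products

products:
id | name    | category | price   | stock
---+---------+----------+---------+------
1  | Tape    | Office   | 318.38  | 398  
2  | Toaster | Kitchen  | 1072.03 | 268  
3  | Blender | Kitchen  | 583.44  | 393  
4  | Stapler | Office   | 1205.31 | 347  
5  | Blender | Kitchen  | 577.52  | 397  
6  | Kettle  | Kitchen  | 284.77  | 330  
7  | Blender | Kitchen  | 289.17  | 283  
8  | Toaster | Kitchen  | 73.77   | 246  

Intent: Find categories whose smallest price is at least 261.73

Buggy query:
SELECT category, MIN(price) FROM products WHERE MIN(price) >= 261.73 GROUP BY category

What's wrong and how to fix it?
Bug: Aggregates like MIN are computed per group after WHERE runs

Fix: Use HAVING for the per-group MIN condition

Corrected query:
SELECT category, MIN(price) FROM products GROUP BY category HAVING MIN(price) >= 261.73

Result:
category | MIN(price)
---------+-----------
Office   | 318.38    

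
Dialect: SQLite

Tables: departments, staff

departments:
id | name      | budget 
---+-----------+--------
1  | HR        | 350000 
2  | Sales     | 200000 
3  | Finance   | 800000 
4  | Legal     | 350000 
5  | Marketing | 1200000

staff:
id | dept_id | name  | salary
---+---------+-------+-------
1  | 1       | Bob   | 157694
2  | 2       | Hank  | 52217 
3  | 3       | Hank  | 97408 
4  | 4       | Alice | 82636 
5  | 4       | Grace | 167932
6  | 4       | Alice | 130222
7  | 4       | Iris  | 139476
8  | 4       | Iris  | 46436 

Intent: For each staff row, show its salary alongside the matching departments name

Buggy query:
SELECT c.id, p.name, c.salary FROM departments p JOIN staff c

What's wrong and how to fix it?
Bug: Missing join condition: each staff row is matched to all departments rows instead of just its own

Fix: Specify the join condition linking the foreign key to the parent id

Corrected query:
SELECT c.id, p.name, c.salary FROM departments p JOIN staff c ON c.dept_id = p.id

Result:
id | name    | salary
---+---------+-------
1  | HR      | 157694
2  | Sales   | 52217 
3  | Finance | 97408 
4  | Legal   | 82636 
5  | Legal   | 167932
6  | Legal   | 130222
7  | Legal   | 139476
8  | Legal   | 46436 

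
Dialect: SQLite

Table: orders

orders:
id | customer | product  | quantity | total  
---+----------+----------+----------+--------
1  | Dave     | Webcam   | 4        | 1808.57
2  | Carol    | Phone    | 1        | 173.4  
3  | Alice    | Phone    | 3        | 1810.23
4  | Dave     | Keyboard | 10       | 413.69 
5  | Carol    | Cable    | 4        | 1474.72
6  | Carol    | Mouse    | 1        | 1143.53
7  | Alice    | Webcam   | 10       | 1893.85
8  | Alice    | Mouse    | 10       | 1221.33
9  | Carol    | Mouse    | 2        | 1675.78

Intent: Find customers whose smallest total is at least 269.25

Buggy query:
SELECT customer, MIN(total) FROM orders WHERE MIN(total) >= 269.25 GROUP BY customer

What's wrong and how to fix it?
Bug: Aggregates like MIN are computed per group after WHERE runs

Fix: Use HAVING for the per-group MIN condition

Corrected query:
SELECT customer, MIN(total) FROM orders GROUP BY customer HAVING MIN(total) >= 269.25

Result:
customer | MIN(total)
---------+-----------
Alice    | 1221.33   
Dave     | 413.69    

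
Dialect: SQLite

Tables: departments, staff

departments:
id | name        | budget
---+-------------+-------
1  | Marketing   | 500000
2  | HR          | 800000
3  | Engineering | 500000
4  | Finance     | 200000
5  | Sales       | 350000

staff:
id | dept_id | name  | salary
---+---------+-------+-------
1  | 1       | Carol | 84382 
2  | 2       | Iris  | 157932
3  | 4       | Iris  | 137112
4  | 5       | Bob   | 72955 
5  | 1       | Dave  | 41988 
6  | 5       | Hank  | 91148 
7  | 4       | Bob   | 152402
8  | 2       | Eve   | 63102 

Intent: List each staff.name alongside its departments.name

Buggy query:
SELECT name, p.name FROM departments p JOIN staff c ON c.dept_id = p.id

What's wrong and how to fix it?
Bug: Both tables have a 'name' column; the unqualified reference is ambiguous

Fix: Qualify the column with its table alias (c.name)

Corrected query:
SELECT c.name, p.name FROM departments p JOIN staff c ON c.dept_id = p.id

Result:
name  | name     
------+----------
Carol | Marketing
Iris  | HR       
Iris  | Finance  
Bob   | Sales    
Dave  | Marketing
Hank  | Sales    
Bob   | Finance  
Eve   | HR       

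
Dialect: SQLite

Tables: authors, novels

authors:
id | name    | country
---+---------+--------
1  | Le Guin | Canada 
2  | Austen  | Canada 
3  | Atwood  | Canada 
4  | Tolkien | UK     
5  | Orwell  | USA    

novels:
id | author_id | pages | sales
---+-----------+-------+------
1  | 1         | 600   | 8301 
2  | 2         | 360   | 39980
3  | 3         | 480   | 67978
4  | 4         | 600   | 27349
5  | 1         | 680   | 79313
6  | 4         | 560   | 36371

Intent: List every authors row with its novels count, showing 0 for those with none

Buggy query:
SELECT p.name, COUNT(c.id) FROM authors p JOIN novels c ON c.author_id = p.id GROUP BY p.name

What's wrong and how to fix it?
Bug: An inner join excludes parents with zero children

Fix: Switch to LEFT JOIN to retain unmatched parent rows

Corrected query:
SELECT p.name, COUNT(c.id) FROM authors p LEFT JOIN novels c ON c.author_id = p.id GROUP BY p.name

Result:
name    | COUNT(c.id)
--------+------------
Atwood  | 1          
Austen  | 1          
Le Guin | 2          
Orwell  | 0          
Tolkien | 2          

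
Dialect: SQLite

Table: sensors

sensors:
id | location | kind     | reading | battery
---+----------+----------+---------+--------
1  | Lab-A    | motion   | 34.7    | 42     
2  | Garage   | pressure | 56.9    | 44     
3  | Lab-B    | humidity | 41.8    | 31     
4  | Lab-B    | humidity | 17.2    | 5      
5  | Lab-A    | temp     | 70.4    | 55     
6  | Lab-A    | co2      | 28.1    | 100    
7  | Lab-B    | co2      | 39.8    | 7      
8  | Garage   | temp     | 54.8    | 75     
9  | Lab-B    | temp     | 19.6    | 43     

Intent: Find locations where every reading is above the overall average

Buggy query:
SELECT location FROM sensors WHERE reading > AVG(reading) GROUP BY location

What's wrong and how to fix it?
Bug: WHERE evaluates per row before aggregation, so AVG() is unavailable

Fix: Use a subquery for AVG and a HAVING MIN(...) filter so the condition holds for every row in the group

Corrected query:
SELECT location FROM sensors GROUP BY location HAVING MIN(reading) > (SELECT AVG(reading) FROM sensors)

Result:
location
--------
Garage  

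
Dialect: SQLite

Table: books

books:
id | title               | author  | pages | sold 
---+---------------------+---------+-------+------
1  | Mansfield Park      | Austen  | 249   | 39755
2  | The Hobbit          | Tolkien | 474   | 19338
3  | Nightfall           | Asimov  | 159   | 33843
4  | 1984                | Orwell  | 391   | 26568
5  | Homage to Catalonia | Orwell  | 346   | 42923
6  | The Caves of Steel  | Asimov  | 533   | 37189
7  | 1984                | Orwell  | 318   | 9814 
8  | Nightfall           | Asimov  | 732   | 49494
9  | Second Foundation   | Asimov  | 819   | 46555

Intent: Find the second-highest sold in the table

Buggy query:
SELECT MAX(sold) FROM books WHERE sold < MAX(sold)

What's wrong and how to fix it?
Bug: MAX(sold) on the right of the comparison is an aggregate-in-WHERE error

Fix: Compute the overall MAX in a subquery, then take MAX of rows below it

Corrected query:
SELECT MAX(sold) FROM books WHERE sold < (SELECT MAX(sold) FROM books)

Result:
MAX(sold)
---------
46555    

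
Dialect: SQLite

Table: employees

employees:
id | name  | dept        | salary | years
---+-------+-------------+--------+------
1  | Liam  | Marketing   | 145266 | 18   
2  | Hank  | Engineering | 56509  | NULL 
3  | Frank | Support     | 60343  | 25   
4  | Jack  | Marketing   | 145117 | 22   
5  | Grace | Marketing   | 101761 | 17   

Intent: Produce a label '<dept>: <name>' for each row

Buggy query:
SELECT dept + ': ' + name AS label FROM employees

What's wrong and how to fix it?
Bug: SQLite uses || for string concatenation; + coerces text to numbers (yielding 0)

Fix: Use the || operator for string concatenation

Corrected query:
SELECT dept || ': ' || name AS label FROM employees

Result:
label            
-----------------
Marketing: Liam  
Engineering: Hank
Support: Frank   
Marketing: Jack  
Marketing: Grace 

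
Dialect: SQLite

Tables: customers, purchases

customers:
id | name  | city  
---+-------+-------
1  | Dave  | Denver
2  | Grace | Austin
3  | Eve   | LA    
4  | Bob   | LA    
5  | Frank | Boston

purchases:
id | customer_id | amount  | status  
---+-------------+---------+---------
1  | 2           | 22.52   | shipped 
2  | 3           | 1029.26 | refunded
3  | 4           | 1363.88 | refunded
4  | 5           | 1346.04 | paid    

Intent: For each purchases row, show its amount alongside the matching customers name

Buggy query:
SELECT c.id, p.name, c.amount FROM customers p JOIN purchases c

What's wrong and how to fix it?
Bug: JOIN with no ON clause produces a cartesian product; every purchases row pairs with every customers row

Fix: Add ON c.customer_id = p.id to the JOIN

Corrected query:
SELECT c.id, p.name, c.amount FROM customers p JOIN purchases c ON c.customer_id = p.id

Result:
id | name  | amount 
---+-------+--------
1  | Grace | 22.52  
2  | Eve   | 1029.26
3  | Bob   | 1363.88
4  | Frank | 1346.04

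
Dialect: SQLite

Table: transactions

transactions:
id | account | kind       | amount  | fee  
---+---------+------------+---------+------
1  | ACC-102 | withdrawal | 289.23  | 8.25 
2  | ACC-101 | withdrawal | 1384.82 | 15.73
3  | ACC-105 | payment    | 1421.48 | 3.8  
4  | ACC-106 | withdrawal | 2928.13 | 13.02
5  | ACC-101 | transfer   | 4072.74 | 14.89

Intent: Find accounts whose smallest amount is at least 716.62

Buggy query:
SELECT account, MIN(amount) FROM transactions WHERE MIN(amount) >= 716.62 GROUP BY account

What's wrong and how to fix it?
Bug: Aggregates like MIN are computed per group after WHERE runs

Fix: Replace WHERE with HAVING after the GROUP BY

Corrected query:
SELECT account, MIN(amount) FROM transactions GROUP BY account HAVING MIN(amount) >= 716.62

Result:
account | MIN(amount)
--------+------------
ACC-101 | 1384.82    
ACC-105 | 1421.48    
ACC-106 | 2928.13    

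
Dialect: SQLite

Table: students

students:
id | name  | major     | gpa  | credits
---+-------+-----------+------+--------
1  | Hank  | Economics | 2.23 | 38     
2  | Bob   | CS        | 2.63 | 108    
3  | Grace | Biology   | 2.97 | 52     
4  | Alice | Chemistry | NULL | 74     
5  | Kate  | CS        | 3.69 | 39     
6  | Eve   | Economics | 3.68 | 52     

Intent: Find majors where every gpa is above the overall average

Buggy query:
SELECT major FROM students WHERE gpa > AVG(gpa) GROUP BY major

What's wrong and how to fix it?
Bug: WHERE evaluates per row before aggregation, so AVG() is unavailable

Fix: Compute the overall average in a scalar subquery and compare each group's MIN against it in HAVING

Corrected query:
SELECT major FROM students GROUP BY major HAVING MIN(gpa) > (SELECT AVG(gpa) FROM students)

Result:
(no rows)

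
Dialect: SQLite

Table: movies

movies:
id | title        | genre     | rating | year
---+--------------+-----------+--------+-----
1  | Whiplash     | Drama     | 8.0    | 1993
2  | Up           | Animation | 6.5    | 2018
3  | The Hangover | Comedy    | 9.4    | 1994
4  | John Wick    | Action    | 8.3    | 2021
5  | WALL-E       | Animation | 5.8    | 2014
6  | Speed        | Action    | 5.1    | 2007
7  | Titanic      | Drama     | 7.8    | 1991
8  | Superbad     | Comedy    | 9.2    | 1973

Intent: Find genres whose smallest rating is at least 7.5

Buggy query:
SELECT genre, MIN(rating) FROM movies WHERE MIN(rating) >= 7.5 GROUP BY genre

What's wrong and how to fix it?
Bug: Aggregates like MIN are computed per group after WHERE runs

Fix: Replace WHERE with HAVING after the GROUP BY

Corrected query:
SELECT genre, MIN(rating) FROM movies GROUP BY genre HAVING MIN(rating) >= 7.5

Result:
genre  | MIN(rating)
-------+------------
Comedy | 9.2        
Drama  | 7.8        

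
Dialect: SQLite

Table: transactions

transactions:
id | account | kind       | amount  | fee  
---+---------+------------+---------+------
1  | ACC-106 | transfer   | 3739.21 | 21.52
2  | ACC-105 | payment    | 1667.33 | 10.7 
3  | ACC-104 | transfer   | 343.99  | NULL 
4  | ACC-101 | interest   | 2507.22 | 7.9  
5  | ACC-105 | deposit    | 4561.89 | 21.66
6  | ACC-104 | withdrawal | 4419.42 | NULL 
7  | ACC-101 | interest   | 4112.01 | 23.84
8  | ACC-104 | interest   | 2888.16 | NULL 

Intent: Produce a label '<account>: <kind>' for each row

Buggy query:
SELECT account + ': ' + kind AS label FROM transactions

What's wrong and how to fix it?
Bug: '+' is numeric addition; on text columns SQLite converts them to 0 instead of concatenating

Fix: Replace + with || to concatenate text

Corrected query:
SELECT account || ': ' || kind AS label FROM transactions

Result:
label              
-------------------
ACC-106: transfer  
ACC-105: payment   
ACC-104: transfer  
ACC-101: interest  
ACC-105: deposit   
ACC-104: withdrawal
ACC-101: interest  
ACC-104: interest  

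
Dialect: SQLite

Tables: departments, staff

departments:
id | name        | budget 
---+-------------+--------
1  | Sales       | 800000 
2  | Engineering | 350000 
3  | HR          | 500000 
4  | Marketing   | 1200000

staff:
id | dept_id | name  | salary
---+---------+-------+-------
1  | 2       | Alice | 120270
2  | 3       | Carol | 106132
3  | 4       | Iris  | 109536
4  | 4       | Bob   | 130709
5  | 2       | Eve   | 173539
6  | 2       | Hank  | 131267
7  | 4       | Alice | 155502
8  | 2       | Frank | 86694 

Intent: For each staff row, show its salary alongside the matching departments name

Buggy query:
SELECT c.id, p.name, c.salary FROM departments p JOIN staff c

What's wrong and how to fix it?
Bug: JOIN with no ON clause produces a cartesian product; every staff row pairs with every departments row

Fix: Add ON c.dept_id = p.id to the JOIN

Corrected query:
SELECT c.id, p.name, c.salary FROM departments p JOIN staff c ON c.dept_id = p.id

Result:
id | name        | salary
---+-------------+-------
1  | Engineering | 120270
2  | HR          | 106132
3  | Marketing   | 109536
4  | Marketing   | 130709
5  | Engineering | 173539
6  | Engineering | 131267
7  | Marketing   | 155502
8  | Engineering | 86694 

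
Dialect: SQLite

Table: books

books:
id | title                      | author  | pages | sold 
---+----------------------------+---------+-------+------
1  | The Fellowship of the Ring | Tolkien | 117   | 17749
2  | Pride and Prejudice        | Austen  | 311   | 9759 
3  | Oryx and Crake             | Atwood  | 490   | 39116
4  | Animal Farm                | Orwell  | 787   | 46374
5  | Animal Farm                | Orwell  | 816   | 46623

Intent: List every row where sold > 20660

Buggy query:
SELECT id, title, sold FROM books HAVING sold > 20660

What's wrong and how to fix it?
Bug: HAVING filters the output of aggregation, but this query has no GROUP BY and no aggregate functions, so SQLite rejects it (HAVING clause on a non-aggregate query); the condition here is per row

Fix: Replace HAVING with WHERE since the condition applies to individual rows

Corrected query:
SELECT id, title, sold FROM books WHERE sold > 20660

Result:
id | title          | sold 
---+----------------+------
3  | Oryx and Crake | 39116
4  | Animal Farm    | 46374
5  | Animal Farm    | 46623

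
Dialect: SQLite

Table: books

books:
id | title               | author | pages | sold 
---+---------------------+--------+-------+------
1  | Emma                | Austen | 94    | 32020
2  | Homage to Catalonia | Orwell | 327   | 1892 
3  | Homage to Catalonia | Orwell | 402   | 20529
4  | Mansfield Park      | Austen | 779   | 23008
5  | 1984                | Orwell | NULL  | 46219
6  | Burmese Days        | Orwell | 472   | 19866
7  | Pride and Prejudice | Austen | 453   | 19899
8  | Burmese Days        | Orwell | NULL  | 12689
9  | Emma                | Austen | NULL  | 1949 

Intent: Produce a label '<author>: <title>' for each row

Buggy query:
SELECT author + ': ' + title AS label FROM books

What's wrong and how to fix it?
Bug: SQLite uses || for string concatenation; + coerces text to numbers (yielding 0)

Fix: Replace + with || to concatenate text

Corrected query:
SELECT author || ': ' || title AS label FROM books

Result:
label                      
---------------------------
Austen: Emma               
Orwell: Homage to Catalonia
Orwell: Homage to Catalonia
Austen: Mansfield Park     
Orwell: 1984               
Orwell: Burmese Days       
Austen: Pride and Prejudice
Orwell: Burmese Days       
Austen: Emma               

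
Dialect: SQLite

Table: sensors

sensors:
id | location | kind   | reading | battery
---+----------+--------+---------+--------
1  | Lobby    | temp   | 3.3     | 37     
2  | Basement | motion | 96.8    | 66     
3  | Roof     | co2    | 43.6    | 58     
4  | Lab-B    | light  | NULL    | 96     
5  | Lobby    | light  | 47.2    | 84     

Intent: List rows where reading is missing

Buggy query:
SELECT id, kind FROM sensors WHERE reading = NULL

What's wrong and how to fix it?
Bug: Comparing to NULL with '=' never matches; NULL = NULL is unknown, not true

Fix: Replace '= NULL' with 'IS NULL'

Corrected query:
SELECT id, kind FROM sensors WHERE reading IS NULL

Result:
id | kind 
---+------
4  | light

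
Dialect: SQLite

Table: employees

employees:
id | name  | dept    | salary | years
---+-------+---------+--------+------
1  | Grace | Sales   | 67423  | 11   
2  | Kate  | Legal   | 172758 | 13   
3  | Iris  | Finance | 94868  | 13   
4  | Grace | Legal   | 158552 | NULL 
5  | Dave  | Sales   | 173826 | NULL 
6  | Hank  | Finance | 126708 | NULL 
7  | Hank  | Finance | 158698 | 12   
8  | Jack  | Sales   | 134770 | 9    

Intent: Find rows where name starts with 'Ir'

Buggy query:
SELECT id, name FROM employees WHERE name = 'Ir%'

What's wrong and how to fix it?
Bug: Wildcards only work with LIKE; '=' treats '%' as a literal character

Fix: Use LIKE for wildcard pattern matching

Corrected query:
SELECT id, name FROM employees WHERE name LIKE 'Ir%'

Result:
id | name
---+-----
3  | Iris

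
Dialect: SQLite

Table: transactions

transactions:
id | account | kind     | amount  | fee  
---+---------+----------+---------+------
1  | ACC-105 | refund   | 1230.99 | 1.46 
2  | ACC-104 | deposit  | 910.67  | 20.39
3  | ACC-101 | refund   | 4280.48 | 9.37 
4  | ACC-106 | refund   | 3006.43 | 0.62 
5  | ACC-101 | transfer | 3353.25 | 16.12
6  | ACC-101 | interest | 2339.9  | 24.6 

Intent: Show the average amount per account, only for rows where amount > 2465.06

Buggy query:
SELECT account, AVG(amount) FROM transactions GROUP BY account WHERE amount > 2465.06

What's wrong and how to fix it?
Bug: WHERE cannot follow GROUP BY

Fix: Place WHERE between FROM and GROUP BY

Corrected query:
SELECT account, AVG(amount) FROM transactions WHERE amount > 2465.06 GROUP BY account

Result:
account | AVG(amount)
--------+------------
ACC-101 | 3816.865   
ACC-106 | 3006.43    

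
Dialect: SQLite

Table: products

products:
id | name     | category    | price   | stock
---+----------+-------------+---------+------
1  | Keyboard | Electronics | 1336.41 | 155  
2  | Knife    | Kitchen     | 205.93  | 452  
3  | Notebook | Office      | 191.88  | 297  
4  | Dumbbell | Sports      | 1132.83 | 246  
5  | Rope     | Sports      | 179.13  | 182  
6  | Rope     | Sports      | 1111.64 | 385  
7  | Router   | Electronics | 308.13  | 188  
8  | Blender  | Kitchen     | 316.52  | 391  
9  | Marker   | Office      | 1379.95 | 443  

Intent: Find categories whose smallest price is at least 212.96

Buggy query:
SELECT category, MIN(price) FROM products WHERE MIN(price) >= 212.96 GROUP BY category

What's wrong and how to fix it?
Bug: Aggregates like MIN are computed per group after WHERE runs

Fix: Replace WHERE with HAVING after the GROUP BY

Corrected query:
SELECT category, MIN(price) FROM products GROUP BY category HAVING MIN(price) >= 212.96

Result:
category    | MIN(price)
------------+-----------
Electronics | 308.13    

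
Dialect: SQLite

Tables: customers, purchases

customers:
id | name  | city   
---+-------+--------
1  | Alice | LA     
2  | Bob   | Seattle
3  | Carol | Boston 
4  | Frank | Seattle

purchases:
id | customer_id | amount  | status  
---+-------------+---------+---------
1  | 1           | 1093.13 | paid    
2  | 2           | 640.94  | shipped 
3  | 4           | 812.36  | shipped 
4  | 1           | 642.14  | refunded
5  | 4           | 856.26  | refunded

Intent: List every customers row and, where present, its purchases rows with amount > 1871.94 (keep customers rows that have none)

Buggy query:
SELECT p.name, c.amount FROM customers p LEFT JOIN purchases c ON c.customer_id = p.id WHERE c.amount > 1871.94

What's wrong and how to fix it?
Bug: A WHERE condition on the right-hand table after LEFT JOIN drops unmatched parents

Fix: Move the right-table condition into the ON clause so unmatched parents are kept

Corrected query:
SELECT p.name, c.amount FROM customers p LEFT JOIN purchases c ON c.customer_id = p.id AND c.amount > 1871.94

Result:
name  | amount
------+-------
Alice | NULL  
Bob   | NULL  
Carol | NULL  
Frank | NULL  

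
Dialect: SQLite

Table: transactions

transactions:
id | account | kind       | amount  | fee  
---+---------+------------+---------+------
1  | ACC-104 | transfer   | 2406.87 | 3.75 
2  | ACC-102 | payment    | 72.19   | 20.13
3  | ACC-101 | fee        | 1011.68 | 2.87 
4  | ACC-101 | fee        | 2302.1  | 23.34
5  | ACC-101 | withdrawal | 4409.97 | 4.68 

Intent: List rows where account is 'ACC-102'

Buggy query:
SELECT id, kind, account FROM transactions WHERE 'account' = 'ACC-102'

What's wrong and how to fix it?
Bug: Single quotes denote string literals in SQL; the column name is being compared as a constant string

Fix: Reference the column as account without single quotes

Corrected query:
SELECT id, kind, account FROM transactions WHERE account = 'ACC-102'

Result:
id | kind    | account
---+---------+--------
2  | payment | ACC-102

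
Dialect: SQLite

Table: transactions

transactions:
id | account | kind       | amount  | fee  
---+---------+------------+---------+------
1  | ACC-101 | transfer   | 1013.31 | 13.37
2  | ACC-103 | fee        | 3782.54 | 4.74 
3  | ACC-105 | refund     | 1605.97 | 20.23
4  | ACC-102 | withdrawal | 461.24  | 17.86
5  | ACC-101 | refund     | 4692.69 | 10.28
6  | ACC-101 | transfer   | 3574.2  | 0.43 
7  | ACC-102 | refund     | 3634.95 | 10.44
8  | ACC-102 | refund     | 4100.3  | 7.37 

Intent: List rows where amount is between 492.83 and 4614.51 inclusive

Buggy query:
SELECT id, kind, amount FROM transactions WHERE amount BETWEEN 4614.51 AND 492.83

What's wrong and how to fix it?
Bug: The bounds are reversed; BETWEEN a AND b requires a <= b to match anything

Fix: Write BETWEEN 492.83 AND 4614.51

Corrected query:
SELECT id, kind, amount FROM transactions WHERE amount BETWEEN 492.83 AND 4614.51

Result:
id | kind     | amount 
---+----------+--------
1  | transfer | 1013.31
2  | fee      | 3782.54
3  | refund   | 1605.97
6  | transfer | 3574.2 
7  | refund   | 3634.95
8  | refund   | 4100.3 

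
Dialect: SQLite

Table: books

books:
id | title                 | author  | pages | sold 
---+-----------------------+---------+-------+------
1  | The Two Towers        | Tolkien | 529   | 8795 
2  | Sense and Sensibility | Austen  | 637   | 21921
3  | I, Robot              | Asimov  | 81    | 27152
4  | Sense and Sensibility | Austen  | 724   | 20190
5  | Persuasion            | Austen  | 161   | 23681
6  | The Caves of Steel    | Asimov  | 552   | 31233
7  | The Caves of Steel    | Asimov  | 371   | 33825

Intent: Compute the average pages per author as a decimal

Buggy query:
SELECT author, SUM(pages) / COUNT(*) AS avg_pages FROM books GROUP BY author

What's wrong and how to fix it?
Bug: SUM(pages) and COUNT(*) are both integers; the division truncates the fractional part

Fix: Cast one side to REAL so the division keeps the fractional part

Corrected query:
SELECT author, SUM(pages) * 1.0 / COUNT(*) AS avg_pages FROM books GROUP BY author

Result:
author  | avg_pages 
--------+-----------
Asimov  | 334.666667
Austen  | 507.333333
Tolkien | 529       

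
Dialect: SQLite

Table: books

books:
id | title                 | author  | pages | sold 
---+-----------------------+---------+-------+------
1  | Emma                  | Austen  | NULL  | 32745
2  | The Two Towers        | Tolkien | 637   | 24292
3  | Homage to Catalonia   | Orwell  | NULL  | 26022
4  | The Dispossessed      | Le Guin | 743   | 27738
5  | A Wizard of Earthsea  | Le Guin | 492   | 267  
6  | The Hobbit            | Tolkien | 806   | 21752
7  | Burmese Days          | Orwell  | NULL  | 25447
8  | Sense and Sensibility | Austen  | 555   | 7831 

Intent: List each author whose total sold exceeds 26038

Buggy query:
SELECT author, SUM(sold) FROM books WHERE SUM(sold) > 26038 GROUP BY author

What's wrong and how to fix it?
Bug: Aggregate functions cannot appear in a WHERE clause

Fix: Move the aggregate condition to a HAVING clause

Corrected query:
SELECT author, SUM(sold) FROM books GROUP BY author HAVING SUM(sold) > 26038

Result:
author  | SUM(sold)
--------+----------
Austen  | 40576    
Le Guin | 28005    
Orwell  | 51469    
Tolkien | 46044    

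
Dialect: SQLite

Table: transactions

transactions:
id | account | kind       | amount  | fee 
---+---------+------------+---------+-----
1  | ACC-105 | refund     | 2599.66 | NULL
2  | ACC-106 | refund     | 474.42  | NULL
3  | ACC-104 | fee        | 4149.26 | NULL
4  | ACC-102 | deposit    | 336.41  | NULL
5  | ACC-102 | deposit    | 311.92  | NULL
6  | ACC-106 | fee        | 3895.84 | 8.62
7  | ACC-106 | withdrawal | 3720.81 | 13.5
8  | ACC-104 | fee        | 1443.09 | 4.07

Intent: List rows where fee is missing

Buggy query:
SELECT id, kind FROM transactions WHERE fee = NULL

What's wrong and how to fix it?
Bug: Comparing to NULL with '=' never matches; NULL = NULL is unknown, not true

Fix: Replace '= NULL' with 'IS NULL'

Corrected query:
SELECT id, kind FROM transactions WHERE fee IS NULL

Result:
id | kind   
---+--------
1  | refund 
2  | refund 
3  | fee    
4  | deposit
5  | deposit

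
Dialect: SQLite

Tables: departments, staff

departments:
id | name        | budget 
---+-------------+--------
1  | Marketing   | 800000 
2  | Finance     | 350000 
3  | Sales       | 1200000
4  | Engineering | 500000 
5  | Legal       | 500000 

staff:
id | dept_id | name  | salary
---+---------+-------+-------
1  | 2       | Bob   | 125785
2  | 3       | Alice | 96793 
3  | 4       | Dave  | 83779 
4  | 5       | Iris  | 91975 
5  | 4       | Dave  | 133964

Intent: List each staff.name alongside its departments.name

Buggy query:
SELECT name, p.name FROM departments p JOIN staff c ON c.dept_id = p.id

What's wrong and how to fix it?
Bug: 'name' exists in both joined tables, so the database can't tell which one is meant

Fix: Qualify the column with its table alias (c.name)

Corrected query:
SELECT c.name, p.name FROM departments p JOIN staff c ON c.dept_id = p.id

Result:
name  | name       
------+------------
Bob   | Finance    
Alice | Sales      
Dave  | Engineering
Iris  | Legal      
Dave  | Engineering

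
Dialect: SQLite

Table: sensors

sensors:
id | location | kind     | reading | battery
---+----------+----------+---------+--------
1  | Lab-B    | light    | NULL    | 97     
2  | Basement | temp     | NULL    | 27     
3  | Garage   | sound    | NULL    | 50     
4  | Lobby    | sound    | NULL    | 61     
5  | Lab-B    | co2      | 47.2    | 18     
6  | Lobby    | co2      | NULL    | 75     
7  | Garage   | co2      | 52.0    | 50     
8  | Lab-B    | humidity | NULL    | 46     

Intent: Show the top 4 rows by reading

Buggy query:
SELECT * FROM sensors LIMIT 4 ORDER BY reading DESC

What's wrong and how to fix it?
Bug: LIMIT must come after ORDER BY

Fix: Swap the clauses: ORDER BY first, then LIMIT

Corrected query:
SELECT * FROM sensors ORDER BY reading DESC LIMIT 4

Result:
id | location | kind  | reading | battery
---+----------+-------+---------+--------
7  | Garage   | co2   | 52      | 50     
5  | Lab-B    | co2   | 47.2    | 18     
1  | Lab-B    | light | NULL    | 97     
2  | Basement | temp  | NULL    | 27     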